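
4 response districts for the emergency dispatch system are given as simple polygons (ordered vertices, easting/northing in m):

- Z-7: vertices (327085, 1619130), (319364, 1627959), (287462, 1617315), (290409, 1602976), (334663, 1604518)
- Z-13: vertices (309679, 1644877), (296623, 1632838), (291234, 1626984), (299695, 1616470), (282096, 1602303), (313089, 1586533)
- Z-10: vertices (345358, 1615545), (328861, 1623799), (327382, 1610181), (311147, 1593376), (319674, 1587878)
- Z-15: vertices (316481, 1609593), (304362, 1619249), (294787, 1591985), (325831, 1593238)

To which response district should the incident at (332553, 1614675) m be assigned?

Cast a ray rightward from (332553, 1614675). For each polygon, the edges (by vertex number in listed order) whose endpoints lie on opposite sides of northing = 1614675, where each meets that height, and whether that is right or left of the point:
Z-7: 3–4 at easting≈288004.6 (left), 5–1 at easting≈329395.4 (left) → 0 crossings.
Z-13: 4–5 at easting≈297465.2 (left), 6–1 at easting≈311444.2 (left) → 0 crossings.
Z-10: 2–3 at easting≈327870.1 (left), 5–1 at easting≈344550.4 (right) → 1 crossing.
Z-15: 1–2 at easting≈310102.7 (left), 2–3 at easting≈302755.6 (left) → 0 crossings.
Only Z-10 has an odd count, so the point is inside Z-10.

Z-10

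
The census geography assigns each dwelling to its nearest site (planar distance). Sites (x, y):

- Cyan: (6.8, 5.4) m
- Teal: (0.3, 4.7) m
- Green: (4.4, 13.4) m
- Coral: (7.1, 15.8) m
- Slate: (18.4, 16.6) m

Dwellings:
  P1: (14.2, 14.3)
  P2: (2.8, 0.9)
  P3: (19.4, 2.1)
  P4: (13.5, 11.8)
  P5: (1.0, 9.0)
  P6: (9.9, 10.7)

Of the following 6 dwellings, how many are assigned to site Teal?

P1 → Slate
P2 → Teal
P3 → Cyan
P4 → Slate
P5 → Teal
P6 → Coral
2 of the 6 go to Teal.

2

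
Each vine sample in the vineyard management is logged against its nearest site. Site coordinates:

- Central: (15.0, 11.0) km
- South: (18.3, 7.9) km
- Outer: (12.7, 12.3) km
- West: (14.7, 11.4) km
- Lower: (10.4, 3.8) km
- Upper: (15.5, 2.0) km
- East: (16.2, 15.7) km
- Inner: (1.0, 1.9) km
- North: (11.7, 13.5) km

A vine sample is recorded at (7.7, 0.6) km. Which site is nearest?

Lower

Squared distances to each site:
Central: 161.450; South: 165.650; Outer: 161.890; West: 165.640; Lower: 17.530; Upper: 62.800; East: 300.260; Inner: 46.580; North: 182.410.
Minimum at Lower.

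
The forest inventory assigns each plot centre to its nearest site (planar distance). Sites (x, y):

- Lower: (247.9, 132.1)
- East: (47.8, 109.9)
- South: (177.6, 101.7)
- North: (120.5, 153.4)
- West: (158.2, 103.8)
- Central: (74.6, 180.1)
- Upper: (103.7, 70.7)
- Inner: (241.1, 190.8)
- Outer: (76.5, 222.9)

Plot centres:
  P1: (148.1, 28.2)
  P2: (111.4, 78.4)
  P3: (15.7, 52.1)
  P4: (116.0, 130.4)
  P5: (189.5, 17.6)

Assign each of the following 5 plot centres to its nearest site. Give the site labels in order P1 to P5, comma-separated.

Upper, Upper, East, North, South

P1 → Upper (d²=3777.61)
P2 → Upper (d²=118.58)
P3 → East (d²=4371.25)
P4 → North (d²=549.25)
P5 → South (d²=7214.42)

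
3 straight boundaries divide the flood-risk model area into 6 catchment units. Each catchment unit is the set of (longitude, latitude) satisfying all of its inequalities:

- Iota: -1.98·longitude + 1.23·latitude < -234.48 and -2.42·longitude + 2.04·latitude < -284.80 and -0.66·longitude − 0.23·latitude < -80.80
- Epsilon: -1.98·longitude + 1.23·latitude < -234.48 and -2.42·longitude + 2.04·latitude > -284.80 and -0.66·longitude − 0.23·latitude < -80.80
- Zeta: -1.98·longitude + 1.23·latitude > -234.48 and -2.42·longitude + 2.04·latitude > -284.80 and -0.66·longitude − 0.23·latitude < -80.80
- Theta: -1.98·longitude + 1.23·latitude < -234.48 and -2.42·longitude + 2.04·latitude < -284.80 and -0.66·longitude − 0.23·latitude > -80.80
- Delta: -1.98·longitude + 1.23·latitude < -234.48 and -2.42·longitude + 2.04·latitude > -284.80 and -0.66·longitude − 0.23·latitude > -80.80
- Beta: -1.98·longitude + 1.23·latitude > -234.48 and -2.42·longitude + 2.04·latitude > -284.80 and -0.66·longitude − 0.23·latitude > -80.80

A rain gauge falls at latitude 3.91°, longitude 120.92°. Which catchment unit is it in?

-1.98·120.92 + 1.23·3.91 = -234.612, which is < -234.48
-2.42·120.92 + 2.04·3.91 = -284.650, which is > -284.80
-0.66·120.92 − 0.23·3.91 = -80.707, which is > -80.80
This sign pattern matches Delta.

Delta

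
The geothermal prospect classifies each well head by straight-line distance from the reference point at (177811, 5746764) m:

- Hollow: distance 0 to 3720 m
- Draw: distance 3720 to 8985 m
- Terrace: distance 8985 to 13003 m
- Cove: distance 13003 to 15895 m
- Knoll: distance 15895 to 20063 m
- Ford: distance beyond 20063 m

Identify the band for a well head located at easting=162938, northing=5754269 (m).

Distance = √((162938−177811)² + (5754269−5746764)²) = √(221206129.000 + 56325025.000) = 16659.266 m.
15895 ≤ 16659.266 < 20063 → Knoll.

Knoll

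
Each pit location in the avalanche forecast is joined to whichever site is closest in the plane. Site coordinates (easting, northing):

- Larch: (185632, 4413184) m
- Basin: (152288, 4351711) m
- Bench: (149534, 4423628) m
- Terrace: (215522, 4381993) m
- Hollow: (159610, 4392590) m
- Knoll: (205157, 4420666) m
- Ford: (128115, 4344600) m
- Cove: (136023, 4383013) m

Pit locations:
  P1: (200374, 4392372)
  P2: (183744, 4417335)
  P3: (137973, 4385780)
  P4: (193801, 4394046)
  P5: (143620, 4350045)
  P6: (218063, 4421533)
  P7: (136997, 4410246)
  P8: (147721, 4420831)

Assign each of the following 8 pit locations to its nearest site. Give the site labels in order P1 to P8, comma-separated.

Terrace, Larch, Cove, Larch, Basin, Knoll, Bench, Bench

P1 → Terrace (d²=337185545.00)
P2 → Larch (d²=20795345.00)
P3 → Cove (d²=11458789.00)
P4 → Larch (d²=432995605.00)
P5 → Basin (d²=77909780.00)
P6 → Knoll (d²=167316525.00)
P7 → Bench (d²=336254293.00)
P8 → Bench (d²=11110178.00)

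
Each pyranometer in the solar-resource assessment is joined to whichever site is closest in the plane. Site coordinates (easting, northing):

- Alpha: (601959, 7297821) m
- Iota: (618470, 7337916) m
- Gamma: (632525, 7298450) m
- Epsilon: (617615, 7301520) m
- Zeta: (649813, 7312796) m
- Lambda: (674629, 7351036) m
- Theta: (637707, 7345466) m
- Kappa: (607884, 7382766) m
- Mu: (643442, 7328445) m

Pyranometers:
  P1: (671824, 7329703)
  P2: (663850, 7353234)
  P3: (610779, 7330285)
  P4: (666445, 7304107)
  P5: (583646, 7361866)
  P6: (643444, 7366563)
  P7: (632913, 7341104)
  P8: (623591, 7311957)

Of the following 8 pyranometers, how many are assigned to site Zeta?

1

P1 → Lambda
P2 → Lambda
P3 → Iota
P4 → Zeta
P5 → Kappa
P6 → Theta
P7 → Theta
P8 → Epsilon
1 of the 8 goes to Zeta.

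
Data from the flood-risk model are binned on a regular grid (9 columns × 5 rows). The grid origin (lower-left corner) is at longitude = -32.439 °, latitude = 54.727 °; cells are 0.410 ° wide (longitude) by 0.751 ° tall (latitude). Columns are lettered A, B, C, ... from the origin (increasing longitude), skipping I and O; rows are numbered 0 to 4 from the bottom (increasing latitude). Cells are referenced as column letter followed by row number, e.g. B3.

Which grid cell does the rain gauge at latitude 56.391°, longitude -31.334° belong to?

C2

Column index: ⌊(-31.334 − -32.439) / 0.410⌋ = ⌊2.695⌋ = 2 → column C
Row offset from origin: ⌊(56.391 − 54.727) / 0.751⌋ = ⌊2.216⌋ = 2 → row 2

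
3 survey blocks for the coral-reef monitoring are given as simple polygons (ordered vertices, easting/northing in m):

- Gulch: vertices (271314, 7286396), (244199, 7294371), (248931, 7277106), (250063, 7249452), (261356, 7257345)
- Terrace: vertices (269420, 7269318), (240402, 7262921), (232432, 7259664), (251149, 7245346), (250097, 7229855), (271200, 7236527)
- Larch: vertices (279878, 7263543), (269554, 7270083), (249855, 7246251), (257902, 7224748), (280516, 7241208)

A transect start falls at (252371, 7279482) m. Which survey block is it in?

Gulch

Cast a ray rightward from (252371, 7279482). For each polygon, the edges (by vertex number in listed order) whose endpoints lie on opposite sides of northing = 7279482, where each meets that height, and whether that is right or left of the point:
Gulch: 2–3 at easting≈248279.8 (left), 5–1 at easting≈268944.0 (right) → 1 crossing.
Terrace: no edge straddles that height → 0 crossings.
Larch: no edge straddles that height → 0 crossings.
Only Gulch has an odd count, so the point is inside Gulch.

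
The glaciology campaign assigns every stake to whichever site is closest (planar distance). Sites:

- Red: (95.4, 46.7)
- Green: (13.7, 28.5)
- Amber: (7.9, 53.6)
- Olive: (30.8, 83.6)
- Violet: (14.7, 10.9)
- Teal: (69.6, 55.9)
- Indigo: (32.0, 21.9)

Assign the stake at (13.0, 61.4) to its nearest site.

Amber

Squared distances to each site:
Red: 7005.850; Green: 1082.900; Amber: 86.850; Olive: 809.680; Violet: 2553.140; Teal: 3233.810; Indigo: 1921.250.
Minimum at Amber.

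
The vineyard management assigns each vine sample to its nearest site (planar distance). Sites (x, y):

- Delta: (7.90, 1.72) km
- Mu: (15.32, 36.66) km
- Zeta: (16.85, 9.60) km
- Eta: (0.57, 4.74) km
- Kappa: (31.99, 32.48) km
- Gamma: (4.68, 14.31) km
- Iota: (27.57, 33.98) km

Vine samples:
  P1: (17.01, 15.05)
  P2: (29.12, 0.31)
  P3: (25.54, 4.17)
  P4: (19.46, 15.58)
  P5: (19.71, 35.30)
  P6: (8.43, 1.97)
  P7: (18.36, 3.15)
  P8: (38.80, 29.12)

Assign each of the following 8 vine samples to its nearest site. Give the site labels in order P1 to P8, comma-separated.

Zeta, Zeta, Zeta, Zeta, Mu, Delta, Zeta, Kappa

P1 → Zeta (d²=29.73)
P2 → Zeta (d²=236.86)
P3 → Zeta (d²=105.00)
P4 → Zeta (d²=42.57)
P5 → Mu (d²=21.12)
P6 → Delta (d²=0.34)
P7 → Zeta (d²=43.88)
P8 → Kappa (d²=57.67)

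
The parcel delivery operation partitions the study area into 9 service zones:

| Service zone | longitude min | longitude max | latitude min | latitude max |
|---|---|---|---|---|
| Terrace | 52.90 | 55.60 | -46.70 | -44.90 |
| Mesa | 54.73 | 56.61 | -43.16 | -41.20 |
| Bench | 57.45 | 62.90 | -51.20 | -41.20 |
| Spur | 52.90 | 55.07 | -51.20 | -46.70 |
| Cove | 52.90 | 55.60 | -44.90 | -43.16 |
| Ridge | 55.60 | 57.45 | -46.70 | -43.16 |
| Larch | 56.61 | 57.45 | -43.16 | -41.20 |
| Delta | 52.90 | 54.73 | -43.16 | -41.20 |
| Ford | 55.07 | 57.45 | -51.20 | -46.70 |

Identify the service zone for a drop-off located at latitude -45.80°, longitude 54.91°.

Terrace

The point has longitude = 54.91 and latitude = -45.80.
Only Terrace satisfies 52.90 ≤ longitude ≤ 55.60 and -46.70 ≤ latitude ≤ -44.90.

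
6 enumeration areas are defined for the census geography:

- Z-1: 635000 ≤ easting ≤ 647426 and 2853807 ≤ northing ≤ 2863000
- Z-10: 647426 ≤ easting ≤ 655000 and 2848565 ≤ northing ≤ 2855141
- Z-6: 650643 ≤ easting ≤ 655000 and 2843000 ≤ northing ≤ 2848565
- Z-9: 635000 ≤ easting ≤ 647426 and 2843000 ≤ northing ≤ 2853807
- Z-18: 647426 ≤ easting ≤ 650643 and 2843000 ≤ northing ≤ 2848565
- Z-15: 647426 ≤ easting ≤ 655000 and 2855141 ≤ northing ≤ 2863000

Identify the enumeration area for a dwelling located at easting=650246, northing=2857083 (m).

The point has easting = 650246 and northing = 2857083.
Only Z-15 satisfies 647426 ≤ easting ≤ 655000 and 2855141 ≤ northing ≤ 2863000.

Z-15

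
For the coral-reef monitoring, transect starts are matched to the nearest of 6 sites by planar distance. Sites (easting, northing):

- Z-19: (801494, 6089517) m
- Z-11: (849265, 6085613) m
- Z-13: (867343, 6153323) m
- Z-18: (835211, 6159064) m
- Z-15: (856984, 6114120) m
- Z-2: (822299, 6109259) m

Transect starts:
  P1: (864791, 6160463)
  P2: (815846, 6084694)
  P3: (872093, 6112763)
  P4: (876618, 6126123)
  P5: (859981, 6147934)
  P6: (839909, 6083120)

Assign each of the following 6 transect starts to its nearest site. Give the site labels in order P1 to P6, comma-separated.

Z-13, Z-19, Z-15, Z-15, Z-13, Z-11

P1 → Z-13 (d²=57492304.00)
P2 → Z-19 (d²=229241233.00)
P3 → Z-15 (d²=230123330.00)
P4 → Z-15 (d²=529565965.00)
P5 → Z-13 (d²=83240365.00)
P6 → Z-11 (d²=93749785.00)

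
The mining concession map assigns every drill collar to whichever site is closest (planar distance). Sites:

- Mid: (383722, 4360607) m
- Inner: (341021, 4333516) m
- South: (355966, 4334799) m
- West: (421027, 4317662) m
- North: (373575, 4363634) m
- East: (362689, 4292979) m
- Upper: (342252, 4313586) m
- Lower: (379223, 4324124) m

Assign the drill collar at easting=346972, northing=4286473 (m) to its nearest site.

Squared distances to each site:
Mid: 6846412456.000; Inner: 2248458250.000; South: 2416294312.000; West: 6456896746.000; North: 6661539530.000; East: 289352125.000; Upper: 757393169.000; Lower: 2457724802.000.
Minimum at East.

East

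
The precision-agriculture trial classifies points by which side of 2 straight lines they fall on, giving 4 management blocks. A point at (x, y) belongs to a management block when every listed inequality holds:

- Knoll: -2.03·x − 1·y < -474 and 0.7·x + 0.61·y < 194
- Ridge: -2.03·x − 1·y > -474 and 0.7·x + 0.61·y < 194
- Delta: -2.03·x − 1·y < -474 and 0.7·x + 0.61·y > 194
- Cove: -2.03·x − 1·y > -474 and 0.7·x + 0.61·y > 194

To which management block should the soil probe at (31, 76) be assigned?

-2.03·31 − 1·76 = -138.930, which is > -474
0.7·31 + 0.61·76 = 68.060, which is < 194
This sign pattern matches Ridge.

Ridge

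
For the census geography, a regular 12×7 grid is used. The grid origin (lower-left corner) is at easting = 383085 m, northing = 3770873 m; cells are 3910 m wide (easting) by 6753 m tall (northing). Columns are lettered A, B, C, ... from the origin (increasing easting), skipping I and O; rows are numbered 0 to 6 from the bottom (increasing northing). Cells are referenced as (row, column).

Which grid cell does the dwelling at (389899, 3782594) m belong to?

(1, B)

Column index: ⌊(389899 − 383085) / 3910⌋ = ⌊1.743⌋ = 1 → column B
Row offset from origin: ⌊(3782594 − 3770873) / 6753⌋ = ⌊1.736⌋ = 1 → row 1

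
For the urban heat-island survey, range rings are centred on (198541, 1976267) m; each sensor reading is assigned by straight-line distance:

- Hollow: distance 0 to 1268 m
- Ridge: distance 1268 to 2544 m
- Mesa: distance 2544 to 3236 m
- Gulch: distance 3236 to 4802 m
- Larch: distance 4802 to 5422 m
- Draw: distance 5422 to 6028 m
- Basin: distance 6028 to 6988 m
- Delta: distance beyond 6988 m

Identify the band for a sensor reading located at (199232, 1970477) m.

Distance = √((199232−198541)² + (1970477−1976267)²) = √(477481.000 + 33524100.000) = 5831.087 m.
5422 ≤ 5831.087 < 6028 → Draw.

Draw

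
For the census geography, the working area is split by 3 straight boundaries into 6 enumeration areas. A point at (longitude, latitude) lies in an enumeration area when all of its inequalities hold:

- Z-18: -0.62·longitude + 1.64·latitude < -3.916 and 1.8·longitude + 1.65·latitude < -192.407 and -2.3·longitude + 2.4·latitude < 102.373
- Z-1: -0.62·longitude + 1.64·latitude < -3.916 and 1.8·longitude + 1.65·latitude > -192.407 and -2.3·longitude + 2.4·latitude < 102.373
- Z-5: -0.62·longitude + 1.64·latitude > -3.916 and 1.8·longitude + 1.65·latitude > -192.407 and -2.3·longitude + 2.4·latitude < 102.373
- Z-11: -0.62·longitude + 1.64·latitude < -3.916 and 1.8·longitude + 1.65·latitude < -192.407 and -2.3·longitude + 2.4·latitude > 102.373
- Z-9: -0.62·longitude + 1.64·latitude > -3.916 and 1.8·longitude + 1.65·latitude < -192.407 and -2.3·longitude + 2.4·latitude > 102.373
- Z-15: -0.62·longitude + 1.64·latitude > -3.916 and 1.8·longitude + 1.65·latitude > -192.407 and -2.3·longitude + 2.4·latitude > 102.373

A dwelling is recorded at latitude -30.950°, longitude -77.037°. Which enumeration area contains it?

-0.62·-77.037 + 1.64·-30.950 = -2.995, which is > -3.916
1.8·-77.037 + 1.65·-30.950 = -189.734, which is > -192.407
-2.3·-77.037 + 2.4·-30.950 = 102.905, which is > 102.373
This sign pattern matches Z-15.

Z-15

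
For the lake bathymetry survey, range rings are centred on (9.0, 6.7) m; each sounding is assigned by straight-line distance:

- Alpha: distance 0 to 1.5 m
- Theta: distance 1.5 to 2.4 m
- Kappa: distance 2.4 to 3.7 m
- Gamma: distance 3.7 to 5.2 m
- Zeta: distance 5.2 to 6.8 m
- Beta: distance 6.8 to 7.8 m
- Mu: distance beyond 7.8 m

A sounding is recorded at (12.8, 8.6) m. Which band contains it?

Distance = √((12.8−9.0)² + (8.6−6.7)²) = √(14.440 + 3.610) = 4.249 m.
3.7 ≤ 4.249 < 5.2 → Gamma.

Gamma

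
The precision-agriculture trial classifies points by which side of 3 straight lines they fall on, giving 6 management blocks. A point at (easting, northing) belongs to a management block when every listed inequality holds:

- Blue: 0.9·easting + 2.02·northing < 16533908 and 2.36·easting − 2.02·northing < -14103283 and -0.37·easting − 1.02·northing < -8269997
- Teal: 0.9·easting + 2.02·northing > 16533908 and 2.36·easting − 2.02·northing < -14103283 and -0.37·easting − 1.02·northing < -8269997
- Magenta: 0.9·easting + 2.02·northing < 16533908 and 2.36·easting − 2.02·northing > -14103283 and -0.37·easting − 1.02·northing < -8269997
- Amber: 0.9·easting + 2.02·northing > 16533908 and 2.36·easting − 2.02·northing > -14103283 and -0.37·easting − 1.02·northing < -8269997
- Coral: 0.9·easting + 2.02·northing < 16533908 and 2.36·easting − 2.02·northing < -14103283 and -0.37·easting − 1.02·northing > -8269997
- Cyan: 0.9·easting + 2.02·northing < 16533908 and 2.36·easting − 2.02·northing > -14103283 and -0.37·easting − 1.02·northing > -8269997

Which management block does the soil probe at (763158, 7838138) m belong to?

0.9·763158 + 2.02·7838138 = 16519880.960, which is < 16533908
2.36·763158 − 2.02·7838138 = -14031985.880, which is > -14103283
-0.37·763158 − 1.02·7838138 = -8277269.220, which is < -8269997
This sign pattern matches Magenta.

Magenta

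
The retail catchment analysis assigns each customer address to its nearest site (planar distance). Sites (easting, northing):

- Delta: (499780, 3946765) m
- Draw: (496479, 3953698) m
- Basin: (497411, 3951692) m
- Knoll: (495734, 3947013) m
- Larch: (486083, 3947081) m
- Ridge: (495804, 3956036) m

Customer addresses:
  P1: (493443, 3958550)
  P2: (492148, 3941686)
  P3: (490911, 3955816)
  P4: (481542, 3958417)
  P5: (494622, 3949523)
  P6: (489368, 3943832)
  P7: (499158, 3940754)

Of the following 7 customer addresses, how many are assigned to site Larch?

P1 → Ridge
P2 → Knoll
P3 → Ridge
P4 → Larch
P5 → Knoll
P6 → Larch
P7 → Delta
2 of the 7 go to Larch.

2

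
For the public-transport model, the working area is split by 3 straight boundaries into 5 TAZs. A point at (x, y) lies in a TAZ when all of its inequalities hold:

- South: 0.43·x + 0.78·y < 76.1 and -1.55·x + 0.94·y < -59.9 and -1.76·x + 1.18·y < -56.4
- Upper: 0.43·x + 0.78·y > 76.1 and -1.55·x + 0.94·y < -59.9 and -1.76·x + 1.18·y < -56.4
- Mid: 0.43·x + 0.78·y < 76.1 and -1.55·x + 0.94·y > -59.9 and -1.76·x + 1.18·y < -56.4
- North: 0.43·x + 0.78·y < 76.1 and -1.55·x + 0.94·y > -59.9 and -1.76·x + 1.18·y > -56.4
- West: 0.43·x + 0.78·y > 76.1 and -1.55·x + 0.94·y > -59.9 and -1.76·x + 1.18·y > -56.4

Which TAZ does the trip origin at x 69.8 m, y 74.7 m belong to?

West

0.43·69.8 + 0.78·74.7 = 88.280, which is > 76.1
-1.55·69.8 + 0.94·74.7 = -37.972, which is > -59.9
-1.76·69.8 + 1.18·74.7 = -34.702, which is > -56.4
This sign pattern matches West.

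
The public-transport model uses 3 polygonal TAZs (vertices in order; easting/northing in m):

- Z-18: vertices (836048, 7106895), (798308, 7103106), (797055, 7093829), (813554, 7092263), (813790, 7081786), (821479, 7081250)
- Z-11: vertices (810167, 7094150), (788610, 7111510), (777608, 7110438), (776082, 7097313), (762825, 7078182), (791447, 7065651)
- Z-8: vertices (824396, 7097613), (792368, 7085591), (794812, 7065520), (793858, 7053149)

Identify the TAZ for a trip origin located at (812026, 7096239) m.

Z-18

Cast a ray rightward from (812026, 7096239). For each polygon, the edges (by vertex number in listed order) whose endpoints lie on opposite sides of northing = 7096239, where each meets that height, and whether that is right or left of the point:
Z-18: 2–3 at easting≈797380.5 (left), 6–1 at easting≈829994.3 (right) → 1 crossing.
Z-11: 1–2 at easting≈807573.0 (left), 4–5 at easting≈775337.8 (left) → 0 crossings.
Z-8: 1–2 at easting≈820735.5 (right), 4–1 at easting≈823452.3 (right) → 2 crossings.
Only Z-18 has an odd count, so the point is inside Z-18.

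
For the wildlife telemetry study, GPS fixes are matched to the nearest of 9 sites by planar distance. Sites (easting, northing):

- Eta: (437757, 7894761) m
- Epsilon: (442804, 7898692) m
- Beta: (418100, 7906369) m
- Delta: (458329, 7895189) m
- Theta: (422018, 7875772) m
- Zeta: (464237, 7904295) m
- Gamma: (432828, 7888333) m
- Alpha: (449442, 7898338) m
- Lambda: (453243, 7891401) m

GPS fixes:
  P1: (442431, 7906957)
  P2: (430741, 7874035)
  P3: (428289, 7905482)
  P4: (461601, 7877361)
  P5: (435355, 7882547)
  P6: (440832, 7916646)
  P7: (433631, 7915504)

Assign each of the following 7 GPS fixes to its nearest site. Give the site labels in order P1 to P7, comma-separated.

P1 → Epsilon (d²=68449354.00)
P2 → Theta (d²=79107898.00)
P3 → Beta (d²=104602490.00)
P4 → Lambda (d²=266977764.00)
P5 → Gamma (d²=39863525.00)
P6 → Epsilon (d²=326234900.00)
P7 → Beta (d²=324660186.00)

Epsilon, Theta, Beta, Lambda, Gamma, Epsilon, Beta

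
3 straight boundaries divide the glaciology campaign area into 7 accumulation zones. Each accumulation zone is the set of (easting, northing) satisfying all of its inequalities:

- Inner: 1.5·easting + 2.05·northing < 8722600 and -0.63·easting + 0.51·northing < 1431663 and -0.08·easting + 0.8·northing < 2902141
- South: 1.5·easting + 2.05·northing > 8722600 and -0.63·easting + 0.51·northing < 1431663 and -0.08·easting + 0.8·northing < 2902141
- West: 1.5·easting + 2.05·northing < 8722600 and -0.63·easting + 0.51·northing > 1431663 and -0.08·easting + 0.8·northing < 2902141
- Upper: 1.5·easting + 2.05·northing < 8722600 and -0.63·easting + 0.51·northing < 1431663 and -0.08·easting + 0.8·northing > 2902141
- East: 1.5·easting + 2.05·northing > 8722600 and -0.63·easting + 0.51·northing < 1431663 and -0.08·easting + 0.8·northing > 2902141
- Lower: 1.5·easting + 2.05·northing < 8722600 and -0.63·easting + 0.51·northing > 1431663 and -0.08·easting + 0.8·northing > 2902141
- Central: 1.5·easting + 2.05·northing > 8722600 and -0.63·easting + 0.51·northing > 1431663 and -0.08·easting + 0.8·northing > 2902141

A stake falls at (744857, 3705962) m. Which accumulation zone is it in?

1.5·744857 + 2.05·3705962 = 8714507.600, which is < 8722600
-0.63·744857 + 0.51·3705962 = 1420780.710, which is < 1431663
-0.08·744857 + 0.8·3705962 = 2905181.040, which is > 2902141
This sign pattern matches Upper.

Upper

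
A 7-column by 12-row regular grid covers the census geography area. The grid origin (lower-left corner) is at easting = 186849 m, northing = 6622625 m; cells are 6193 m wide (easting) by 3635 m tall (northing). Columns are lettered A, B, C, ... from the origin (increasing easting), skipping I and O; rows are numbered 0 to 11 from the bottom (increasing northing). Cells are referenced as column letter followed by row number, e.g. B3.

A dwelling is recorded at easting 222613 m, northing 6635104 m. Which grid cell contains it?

Column index: ⌊(222613 − 186849) / 6193⌋ = ⌊5.775⌋ = 5 → column F
Row offset from origin: ⌊(6635104 − 6622625) / 3635⌋ = ⌊3.433⌋ = 3 → row 3

F3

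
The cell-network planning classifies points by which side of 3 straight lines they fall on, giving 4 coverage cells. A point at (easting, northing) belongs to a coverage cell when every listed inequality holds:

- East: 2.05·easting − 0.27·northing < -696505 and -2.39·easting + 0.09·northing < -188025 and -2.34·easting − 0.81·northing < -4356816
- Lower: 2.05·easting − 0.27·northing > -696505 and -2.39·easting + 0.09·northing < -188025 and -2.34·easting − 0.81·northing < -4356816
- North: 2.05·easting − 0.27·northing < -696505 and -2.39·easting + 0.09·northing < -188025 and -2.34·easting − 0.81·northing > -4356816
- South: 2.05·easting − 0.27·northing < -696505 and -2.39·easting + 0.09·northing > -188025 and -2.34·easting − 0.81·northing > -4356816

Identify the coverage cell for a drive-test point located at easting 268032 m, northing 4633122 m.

2.05·268032 − 0.27·4633122 = -701477.340, which is < -696505
-2.39·268032 + 0.09·4633122 = -223615.500, which is < -188025
-2.34·268032 − 0.81·4633122 = -4380023.700, which is < -4356816
This sign pattern matches East.

East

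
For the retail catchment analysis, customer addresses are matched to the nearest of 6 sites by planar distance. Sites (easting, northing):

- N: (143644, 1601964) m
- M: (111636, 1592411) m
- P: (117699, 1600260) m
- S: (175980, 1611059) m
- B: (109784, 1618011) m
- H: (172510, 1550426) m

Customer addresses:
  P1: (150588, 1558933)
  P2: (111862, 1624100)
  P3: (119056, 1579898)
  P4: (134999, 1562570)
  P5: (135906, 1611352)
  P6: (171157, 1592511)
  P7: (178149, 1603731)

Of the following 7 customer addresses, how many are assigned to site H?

1

P1 → H
P2 → B
P3 → M
P4 → M
P5 → N
P6 → S
P7 → S
1 of the 7 goes to H.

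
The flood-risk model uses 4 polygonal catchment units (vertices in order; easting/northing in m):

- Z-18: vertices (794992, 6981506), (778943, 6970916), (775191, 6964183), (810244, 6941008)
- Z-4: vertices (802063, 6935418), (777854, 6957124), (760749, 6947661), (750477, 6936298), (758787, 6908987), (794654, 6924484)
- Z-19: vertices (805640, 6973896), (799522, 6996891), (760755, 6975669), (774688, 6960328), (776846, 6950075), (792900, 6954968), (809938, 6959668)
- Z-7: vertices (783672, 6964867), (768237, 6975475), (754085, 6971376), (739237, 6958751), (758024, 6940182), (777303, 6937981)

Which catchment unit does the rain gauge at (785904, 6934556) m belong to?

Z-4

Cast a ray rightward from (785904, 6934556). For each polygon, the edges (by vertex number in listed order) whose endpoints lie on opposite sides of northing = 6934556, where each meets that height, and whether that is right or left of the point:
Z-18: no edge straddles that height → 0 crossings.
Z-4: 4–5 at easting≈751007.0 (left), 6–1 at easting≈801478.9 (right) → 1 crossing.
Z-19: no edge straddles that height → 0 crossings.
Z-7: no edge straddles that height → 0 crossings.
Only Z-4 has an odd count, so the point is inside Z-4.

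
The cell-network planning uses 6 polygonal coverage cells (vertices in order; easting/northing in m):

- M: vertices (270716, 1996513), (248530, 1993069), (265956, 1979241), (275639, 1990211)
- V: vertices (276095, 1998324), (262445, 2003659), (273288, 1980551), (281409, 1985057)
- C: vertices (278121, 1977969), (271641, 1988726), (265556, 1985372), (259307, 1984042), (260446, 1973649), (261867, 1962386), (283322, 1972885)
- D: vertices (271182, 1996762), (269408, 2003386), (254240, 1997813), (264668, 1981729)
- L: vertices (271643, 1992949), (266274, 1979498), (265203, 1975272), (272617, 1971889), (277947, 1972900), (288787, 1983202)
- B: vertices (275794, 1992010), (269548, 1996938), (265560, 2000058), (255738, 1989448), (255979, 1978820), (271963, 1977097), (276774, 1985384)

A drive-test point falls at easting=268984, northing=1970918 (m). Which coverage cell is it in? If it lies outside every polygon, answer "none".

C

Cast a ray rightward from (268984, 1970918). For each polygon, the edges (by vertex number in listed order) whose endpoints lie on opposite sides of northing = 1970918, where each meets that height, and whether that is right or left of the point:
M: no edge straddles that height → 0 crossings.
V: no edge straddles that height → 0 crossings.
C: 5–6 at easting≈260790.6 (left), 6–7 at easting≈279302.4 (right) → 1 crossing.
D: no edge straddles that height → 0 crossings.
L: no edge straddles that height → 0 crossings.
B: no edge straddles that height → 0 crossings.
Only C has an odd count, so the point is inside C.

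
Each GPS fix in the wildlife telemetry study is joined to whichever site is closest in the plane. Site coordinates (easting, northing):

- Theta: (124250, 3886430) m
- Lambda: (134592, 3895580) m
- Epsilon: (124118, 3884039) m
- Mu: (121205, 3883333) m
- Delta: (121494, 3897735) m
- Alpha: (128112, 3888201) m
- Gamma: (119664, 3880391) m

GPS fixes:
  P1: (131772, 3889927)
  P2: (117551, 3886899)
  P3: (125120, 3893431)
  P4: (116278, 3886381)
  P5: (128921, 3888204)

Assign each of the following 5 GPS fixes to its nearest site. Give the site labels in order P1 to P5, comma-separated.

P1 → Alpha (d²=16374676.00)
P2 → Mu (d²=26068072.00)
P3 → Delta (d²=31672292.00)
P4 → Mu (d²=33565633.00)
P5 → Alpha (d²=654490.00)

Alpha, Mu, Delta, Mu, Alpha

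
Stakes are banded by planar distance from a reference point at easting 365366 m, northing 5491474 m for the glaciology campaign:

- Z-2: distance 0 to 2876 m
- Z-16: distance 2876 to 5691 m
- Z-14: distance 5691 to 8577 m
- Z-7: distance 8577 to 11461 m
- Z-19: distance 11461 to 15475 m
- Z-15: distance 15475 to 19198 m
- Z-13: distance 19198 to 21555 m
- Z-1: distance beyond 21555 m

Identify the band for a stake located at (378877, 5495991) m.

Distance = √((378877−365366)² + (5495991−5491474)²) = √(182547121.000 + 20403289.000) = 14246.066 m.
11461 ≤ 14246.066 < 15475 → Z-19.

Z-19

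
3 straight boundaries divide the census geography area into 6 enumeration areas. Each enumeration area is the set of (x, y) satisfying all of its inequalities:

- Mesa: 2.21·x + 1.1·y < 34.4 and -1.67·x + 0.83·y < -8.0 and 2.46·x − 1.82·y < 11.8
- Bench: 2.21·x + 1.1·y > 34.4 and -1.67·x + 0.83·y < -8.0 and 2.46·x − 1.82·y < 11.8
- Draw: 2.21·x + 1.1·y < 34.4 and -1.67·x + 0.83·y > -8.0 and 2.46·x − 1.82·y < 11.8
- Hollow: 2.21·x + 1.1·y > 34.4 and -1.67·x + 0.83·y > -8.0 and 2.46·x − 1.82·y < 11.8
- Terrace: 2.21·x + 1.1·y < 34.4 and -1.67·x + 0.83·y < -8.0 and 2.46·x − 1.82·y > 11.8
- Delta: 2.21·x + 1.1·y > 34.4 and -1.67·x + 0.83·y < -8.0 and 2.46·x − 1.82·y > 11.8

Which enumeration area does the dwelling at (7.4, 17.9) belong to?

2.21·7.4 + 1.1·17.9 = 36.044, which is > 34.4
-1.67·7.4 + 0.83·17.9 = 2.499, which is > -8.0
2.46·7.4 − 1.82·17.9 = -14.374, which is < 11.8
This sign pattern matches Hollow.

Hollow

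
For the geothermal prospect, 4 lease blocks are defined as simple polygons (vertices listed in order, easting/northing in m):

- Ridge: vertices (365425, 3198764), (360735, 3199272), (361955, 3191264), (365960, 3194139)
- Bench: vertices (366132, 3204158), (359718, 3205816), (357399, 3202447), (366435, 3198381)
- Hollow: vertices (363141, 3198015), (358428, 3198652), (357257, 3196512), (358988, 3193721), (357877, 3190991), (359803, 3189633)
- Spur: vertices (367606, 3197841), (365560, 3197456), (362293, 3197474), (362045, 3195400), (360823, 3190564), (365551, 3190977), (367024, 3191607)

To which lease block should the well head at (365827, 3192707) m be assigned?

Cast a ray rightward from (365827, 3192707). For each polygon, the edges (by vertex number in listed order) whose endpoints lie on opposite sides of northing = 3192707, where each meets that height, and whether that is right or left of the point:
Ridge: 2–3 at easting≈361735.2 (left), 3–4 at easting≈363965.2 (left) → 0 crossings.
Bench: no edge straddles that height → 0 crossings.
Hollow: 4–5 at easting≈358575.3 (left), 6–1 at easting≈361027.2 (left) → 0 crossings.
Spur: 4–5 at easting≈361364.5 (left), 7–1 at easting≈367126.7 (right) → 1 crossing.
Only Spur has an odd count, so the point is inside Spur.

Spur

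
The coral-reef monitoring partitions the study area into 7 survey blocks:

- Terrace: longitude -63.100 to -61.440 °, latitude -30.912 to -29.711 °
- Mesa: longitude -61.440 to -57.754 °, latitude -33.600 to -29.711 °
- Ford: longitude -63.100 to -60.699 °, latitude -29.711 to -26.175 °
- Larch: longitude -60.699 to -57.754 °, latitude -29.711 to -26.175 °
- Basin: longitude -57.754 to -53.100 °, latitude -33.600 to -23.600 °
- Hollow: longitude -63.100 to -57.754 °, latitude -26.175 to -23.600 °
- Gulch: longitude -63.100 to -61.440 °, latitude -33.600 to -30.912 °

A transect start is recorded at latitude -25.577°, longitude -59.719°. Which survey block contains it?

The point has longitude = -59.719 and latitude = -25.577.
Only Hollow satisfies -63.100 ≤ longitude ≤ -57.754 and -26.175 ≤ latitude ≤ -23.600.

Hollow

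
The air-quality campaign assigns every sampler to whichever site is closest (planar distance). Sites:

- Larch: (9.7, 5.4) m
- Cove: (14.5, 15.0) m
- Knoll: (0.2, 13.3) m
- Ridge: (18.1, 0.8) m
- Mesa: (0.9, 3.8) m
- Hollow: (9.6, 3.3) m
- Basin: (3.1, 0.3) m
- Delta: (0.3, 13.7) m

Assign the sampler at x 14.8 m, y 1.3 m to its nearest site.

Ridge

Squared distances to each site:
Larch: 42.820; Cove: 187.780; Knoll: 357.160; Ridge: 11.140; Mesa: 199.460; Hollow: 31.040; Basin: 137.890; Delta: 364.010.
Minimum at Ridge.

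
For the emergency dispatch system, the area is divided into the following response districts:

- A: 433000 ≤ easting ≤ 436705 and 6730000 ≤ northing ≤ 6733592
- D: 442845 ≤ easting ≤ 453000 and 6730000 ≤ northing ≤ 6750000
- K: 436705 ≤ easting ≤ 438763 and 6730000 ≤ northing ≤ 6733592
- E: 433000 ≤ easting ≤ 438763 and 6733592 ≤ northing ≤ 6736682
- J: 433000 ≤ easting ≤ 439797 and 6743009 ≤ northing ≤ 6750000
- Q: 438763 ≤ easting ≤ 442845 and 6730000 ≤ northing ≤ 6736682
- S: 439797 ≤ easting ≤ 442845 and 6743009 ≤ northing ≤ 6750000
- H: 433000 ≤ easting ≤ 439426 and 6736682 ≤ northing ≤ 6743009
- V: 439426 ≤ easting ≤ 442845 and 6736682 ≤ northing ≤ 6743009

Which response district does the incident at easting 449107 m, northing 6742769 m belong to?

The point has easting = 449107 and northing = 6742769.
Only D satisfies 442845 ≤ easting ≤ 453000 and 6730000 ≤ northing ≤ 6750000.

D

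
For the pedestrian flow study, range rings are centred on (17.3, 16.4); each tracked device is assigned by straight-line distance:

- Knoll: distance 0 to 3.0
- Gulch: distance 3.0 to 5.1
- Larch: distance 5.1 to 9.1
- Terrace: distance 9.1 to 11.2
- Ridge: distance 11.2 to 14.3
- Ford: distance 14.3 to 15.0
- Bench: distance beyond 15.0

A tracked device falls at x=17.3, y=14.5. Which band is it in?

Distance = √((17.3−17.3)² + (14.5−16.4)²) = √(0.000 + 3.610) = 1.900.
0 ≤ 1.900 < 3.0 → Knoll.

Knoll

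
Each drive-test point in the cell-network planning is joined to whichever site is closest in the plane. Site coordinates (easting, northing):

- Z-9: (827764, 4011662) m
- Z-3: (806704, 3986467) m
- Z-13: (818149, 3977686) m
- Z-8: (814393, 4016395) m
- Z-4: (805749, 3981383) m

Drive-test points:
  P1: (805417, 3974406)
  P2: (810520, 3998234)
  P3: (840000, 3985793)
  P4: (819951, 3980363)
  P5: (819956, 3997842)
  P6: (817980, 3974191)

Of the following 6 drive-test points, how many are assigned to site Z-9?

P1 → Z-4
P2 → Z-3
P3 → Z-13
P4 → Z-13
P5 → Z-9
P6 → Z-13
1 of the 6 goes to Z-9.

1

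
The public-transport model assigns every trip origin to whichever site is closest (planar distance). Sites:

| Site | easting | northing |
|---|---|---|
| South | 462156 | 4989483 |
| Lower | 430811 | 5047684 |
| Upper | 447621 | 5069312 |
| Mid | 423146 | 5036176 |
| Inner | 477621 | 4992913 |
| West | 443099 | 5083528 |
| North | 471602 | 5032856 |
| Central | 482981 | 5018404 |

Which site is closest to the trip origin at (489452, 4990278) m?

Squared distances to each site:
South: 745703641.000; Lower: 6734215717.000; Upper: 7996205717.000; Mid: 6503112040.000; Inner: 146915786.000; West: 10844163109.000; North: 2131508584.000; Central: 832945717.000.
Minimum at Inner.

Inner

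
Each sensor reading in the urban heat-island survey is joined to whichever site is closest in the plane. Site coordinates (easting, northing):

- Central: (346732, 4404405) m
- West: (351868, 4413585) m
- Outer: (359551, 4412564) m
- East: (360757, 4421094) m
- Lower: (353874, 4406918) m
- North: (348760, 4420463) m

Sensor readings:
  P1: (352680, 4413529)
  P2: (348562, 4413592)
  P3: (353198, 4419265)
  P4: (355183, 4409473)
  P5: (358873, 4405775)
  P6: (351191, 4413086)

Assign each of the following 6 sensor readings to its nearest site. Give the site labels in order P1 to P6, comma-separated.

West, West, North, Lower, Lower, West

P1 → West (d²=662480.00)
P2 → West (d²=10929685.00)
P3 → North (d²=21131048.00)
P4 → Lower (d²=8241506.00)
P5 → Lower (d²=26296450.00)
P6 → West (d²=707330.00)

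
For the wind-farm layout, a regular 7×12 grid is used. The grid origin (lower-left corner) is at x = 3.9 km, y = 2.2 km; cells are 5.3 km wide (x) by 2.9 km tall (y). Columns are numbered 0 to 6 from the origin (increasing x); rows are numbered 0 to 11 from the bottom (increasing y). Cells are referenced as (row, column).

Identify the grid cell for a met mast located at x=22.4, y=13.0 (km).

(3, 3)

Column index: ⌊(22.4 − 3.9) / 5.3⌋ = ⌊3.491⌋ = 3
Row offset from origin: ⌊(13.0 − 2.2) / 2.9⌋ = ⌊3.724⌋ = 3 → row 3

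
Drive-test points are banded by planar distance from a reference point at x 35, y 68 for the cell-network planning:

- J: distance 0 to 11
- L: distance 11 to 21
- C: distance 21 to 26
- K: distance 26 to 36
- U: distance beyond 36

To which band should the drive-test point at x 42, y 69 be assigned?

Distance = √((42−35)² + (69−68)²) = √(49.000 + 1.000) = 7.071.
0 ≤ 7.071 < 11 → J.

J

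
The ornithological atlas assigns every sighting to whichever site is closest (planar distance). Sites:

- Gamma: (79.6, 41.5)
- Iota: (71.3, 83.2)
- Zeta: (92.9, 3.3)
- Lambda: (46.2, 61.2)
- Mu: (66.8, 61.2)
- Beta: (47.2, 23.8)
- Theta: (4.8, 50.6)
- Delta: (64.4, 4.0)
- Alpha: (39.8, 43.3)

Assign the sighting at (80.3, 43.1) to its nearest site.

Squared distances to each site:
Gamma: 3.050; Iota: 1689.010; Zeta: 1742.800; Lambda: 1490.420; Mu: 509.860; Beta: 1468.100; Theta: 5756.500; Delta: 1781.620; Alpha: 1640.290.
Minimum at Gamma.

Gamma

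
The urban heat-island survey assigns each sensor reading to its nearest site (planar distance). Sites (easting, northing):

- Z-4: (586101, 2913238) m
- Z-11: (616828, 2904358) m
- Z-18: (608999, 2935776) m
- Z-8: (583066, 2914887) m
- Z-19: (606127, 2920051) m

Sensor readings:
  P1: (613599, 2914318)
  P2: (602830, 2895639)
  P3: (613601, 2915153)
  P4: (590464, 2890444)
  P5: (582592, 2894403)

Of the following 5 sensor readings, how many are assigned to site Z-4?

2

P1 → Z-19
P2 → Z-11
P3 → Z-19
P4 → Z-4
P5 → Z-4
2 of the 5 go to Z-4.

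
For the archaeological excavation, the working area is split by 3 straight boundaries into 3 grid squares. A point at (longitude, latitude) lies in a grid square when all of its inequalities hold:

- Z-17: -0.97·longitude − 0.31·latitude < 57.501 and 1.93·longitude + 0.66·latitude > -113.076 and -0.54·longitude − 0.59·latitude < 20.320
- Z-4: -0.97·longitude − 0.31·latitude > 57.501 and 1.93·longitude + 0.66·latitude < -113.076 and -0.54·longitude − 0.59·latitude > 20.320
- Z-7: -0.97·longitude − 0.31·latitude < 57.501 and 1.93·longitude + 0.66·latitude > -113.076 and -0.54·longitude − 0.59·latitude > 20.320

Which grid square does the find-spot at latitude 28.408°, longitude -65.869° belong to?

Z-17

-0.97·-65.869 − 0.31·28.408 = 55.086, which is < 57.501
1.93·-65.869 + 0.66·28.408 = -108.378, which is > -113.076
-0.54·-65.869 − 0.59·28.408 = 18.809, which is < 20.320
This sign pattern matches Z-17.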